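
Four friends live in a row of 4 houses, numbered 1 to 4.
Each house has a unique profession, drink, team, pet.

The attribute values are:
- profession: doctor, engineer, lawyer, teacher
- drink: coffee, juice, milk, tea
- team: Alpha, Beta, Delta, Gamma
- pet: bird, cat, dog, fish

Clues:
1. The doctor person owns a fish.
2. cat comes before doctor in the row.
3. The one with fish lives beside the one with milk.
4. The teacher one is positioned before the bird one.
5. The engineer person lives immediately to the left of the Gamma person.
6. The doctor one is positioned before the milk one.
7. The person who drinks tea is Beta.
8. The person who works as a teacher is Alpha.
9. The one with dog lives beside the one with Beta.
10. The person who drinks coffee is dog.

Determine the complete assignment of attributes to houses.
Solution:

House | Profession | Drink | Team | Pet
---------------------------------------
  1   | teacher | coffee | Alpha | dog
  2   | engineer | tea | Beta | cat
  3   | doctor | juice | Gamma | fish
  4   | lawyer | milk | Delta | bird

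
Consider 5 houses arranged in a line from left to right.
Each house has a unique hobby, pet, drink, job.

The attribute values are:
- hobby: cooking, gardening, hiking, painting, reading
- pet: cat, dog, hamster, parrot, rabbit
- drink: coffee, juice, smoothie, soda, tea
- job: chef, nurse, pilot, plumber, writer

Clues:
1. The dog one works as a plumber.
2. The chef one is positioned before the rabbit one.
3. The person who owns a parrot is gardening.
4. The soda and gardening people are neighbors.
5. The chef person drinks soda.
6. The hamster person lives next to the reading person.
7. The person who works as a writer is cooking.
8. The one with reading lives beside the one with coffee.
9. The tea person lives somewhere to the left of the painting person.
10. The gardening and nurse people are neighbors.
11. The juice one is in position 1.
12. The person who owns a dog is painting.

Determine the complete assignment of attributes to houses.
Solution:

House | Hobby | Pet | Drink | Job
---------------------------------
  1   | cooking | hamster | juice | writer
  2   | reading | cat | soda | chef
  3   | gardening | parrot | coffee | pilot
  4   | hiking | rabbit | tea | nurse
  5   | painting | dog | smoothie | plumber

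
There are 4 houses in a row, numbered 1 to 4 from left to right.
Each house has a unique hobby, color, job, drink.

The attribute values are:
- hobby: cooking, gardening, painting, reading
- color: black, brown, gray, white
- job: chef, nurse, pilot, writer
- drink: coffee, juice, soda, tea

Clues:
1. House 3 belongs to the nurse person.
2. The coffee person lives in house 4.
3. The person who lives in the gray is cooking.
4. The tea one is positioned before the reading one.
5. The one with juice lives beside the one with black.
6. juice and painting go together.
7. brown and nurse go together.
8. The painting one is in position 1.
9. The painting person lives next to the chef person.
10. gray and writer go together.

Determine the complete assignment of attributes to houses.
Solution:

House | Hobby | Color | Job | Drink
-----------------------------------
  1   | painting | white | pilot | juice
  2   | gardening | black | chef | tea
  3   | reading | brown | nurse | soda
  4   | cooking | gray | writer | coffee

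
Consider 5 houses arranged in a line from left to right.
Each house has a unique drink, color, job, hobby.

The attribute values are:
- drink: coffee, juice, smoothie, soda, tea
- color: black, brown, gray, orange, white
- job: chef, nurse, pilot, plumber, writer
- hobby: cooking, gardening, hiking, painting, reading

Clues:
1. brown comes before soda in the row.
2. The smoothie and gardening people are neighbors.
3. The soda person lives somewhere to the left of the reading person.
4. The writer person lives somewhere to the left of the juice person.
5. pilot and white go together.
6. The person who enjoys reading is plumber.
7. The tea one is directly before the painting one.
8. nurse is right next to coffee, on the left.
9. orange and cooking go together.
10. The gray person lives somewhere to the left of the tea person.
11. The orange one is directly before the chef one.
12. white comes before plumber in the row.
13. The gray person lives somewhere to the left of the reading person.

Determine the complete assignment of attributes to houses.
Solution:

House | Drink | Color | Job | Hobby
-----------------------------------
  1   | smoothie | orange | nurse | cooking
  2   | coffee | gray | chef | gardening
  3   | tea | brown | writer | hiking
  4   | soda | white | pilot | painting
  5   | juice | black | plumber | reading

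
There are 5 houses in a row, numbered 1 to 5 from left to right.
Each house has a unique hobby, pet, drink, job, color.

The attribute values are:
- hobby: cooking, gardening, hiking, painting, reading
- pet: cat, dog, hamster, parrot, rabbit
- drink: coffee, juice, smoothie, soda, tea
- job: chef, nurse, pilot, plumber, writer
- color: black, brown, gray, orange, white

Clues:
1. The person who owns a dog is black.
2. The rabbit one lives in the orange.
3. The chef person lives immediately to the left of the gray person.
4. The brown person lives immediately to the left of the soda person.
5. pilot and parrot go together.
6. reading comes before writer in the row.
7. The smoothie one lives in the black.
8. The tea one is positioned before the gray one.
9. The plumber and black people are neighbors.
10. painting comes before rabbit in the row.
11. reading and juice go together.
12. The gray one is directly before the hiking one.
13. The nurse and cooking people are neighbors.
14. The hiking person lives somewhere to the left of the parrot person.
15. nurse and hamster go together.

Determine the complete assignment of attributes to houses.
Solution:

House | Hobby | Pet | Drink | Job | Color
-----------------------------------------
  1   | painting | hamster | tea | nurse | brown
  2   | cooking | rabbit | soda | chef | orange
  3   | reading | cat | juice | plumber | gray
  4   | hiking | dog | smoothie | writer | black
  5   | gardening | parrot | coffee | pilot | white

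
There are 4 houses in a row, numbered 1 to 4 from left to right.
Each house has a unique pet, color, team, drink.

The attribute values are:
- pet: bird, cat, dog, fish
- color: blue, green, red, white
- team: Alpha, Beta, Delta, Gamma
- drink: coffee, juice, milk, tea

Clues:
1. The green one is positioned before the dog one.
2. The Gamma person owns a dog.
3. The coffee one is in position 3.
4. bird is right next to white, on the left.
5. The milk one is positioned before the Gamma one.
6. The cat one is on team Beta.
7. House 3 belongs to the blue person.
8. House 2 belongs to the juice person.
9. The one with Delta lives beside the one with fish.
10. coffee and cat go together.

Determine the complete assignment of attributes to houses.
Solution:

House | Pet | Color | Team | Drink
----------------------------------
  1   | bird | green | Delta | milk
  2   | fish | white | Alpha | juice
  3   | cat | blue | Beta | coffee
  4   | dog | red | Gamma | tea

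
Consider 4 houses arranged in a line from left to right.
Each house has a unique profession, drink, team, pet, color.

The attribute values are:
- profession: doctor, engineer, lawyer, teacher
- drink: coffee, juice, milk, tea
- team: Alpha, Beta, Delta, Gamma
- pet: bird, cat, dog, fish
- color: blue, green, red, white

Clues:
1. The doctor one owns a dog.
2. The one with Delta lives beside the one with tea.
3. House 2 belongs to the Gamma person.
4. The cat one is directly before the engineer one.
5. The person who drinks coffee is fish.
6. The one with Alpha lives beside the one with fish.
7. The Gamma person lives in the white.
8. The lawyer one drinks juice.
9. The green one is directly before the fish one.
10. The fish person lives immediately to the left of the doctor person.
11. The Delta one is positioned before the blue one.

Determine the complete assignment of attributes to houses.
Solution:

House | Profession | Drink | Team | Pet | Color
-----------------------------------------------
  1   | lawyer | juice | Alpha | cat | green
  2   | engineer | coffee | Gamma | fish | white
  3   | doctor | milk | Delta | dog | red
  4   | teacher | tea | Beta | bird | blue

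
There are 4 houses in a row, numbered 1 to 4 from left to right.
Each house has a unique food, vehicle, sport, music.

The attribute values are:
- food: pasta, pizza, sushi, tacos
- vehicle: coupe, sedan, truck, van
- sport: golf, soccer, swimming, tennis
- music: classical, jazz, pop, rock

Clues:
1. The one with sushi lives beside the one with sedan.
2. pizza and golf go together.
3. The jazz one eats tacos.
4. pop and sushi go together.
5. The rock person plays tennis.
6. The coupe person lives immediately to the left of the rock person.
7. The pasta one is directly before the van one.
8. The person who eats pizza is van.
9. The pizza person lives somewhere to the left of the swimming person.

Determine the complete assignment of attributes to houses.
Solution:

House | Food | Vehicle | Sport | Music
--------------------------------------
  1   | sushi | coupe | soccer | pop
  2   | pasta | sedan | tennis | rock
  3   | pizza | van | golf | classical
  4   | tacos | truck | swimming | jazz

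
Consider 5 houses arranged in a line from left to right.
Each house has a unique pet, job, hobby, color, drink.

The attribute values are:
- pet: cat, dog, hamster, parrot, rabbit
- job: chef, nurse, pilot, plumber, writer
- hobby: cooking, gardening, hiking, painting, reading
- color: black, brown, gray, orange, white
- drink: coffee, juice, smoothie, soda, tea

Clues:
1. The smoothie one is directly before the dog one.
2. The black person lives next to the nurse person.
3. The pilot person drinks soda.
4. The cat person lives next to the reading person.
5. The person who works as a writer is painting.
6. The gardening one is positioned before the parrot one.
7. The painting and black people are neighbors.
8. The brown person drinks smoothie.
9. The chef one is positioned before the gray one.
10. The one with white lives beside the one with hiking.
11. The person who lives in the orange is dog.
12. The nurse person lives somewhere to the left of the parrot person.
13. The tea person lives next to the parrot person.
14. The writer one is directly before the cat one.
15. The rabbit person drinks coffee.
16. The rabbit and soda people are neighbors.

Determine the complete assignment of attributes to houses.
Solution:

House | Pet | Job | Hobby | Color | Drink
-----------------------------------------
  1   | rabbit | writer | painting | white | coffee
  2   | cat | pilot | hiking | black | soda
  3   | hamster | nurse | reading | brown | smoothie
  4   | dog | chef | gardening | orange | tea
  5   | parrot | plumber | cooking | gray | juice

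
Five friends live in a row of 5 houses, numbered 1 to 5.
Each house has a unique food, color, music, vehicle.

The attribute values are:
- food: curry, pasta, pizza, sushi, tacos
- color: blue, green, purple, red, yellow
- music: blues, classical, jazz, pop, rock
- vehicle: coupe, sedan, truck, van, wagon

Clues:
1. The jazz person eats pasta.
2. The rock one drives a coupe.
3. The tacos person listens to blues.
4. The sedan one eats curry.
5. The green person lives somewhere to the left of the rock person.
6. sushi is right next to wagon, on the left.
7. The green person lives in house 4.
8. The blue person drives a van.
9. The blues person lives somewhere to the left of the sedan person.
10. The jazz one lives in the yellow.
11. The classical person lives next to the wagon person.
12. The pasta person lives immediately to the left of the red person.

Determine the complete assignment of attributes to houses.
Solution:

House | Food | Color | Music | Vehicle
--------------------------------------
  1   | sushi | blue | classical | van
  2   | pasta | yellow | jazz | wagon
  3   | tacos | red | blues | truck
  4   | curry | green | pop | sedan
  5   | pizza | purple | rock | coupe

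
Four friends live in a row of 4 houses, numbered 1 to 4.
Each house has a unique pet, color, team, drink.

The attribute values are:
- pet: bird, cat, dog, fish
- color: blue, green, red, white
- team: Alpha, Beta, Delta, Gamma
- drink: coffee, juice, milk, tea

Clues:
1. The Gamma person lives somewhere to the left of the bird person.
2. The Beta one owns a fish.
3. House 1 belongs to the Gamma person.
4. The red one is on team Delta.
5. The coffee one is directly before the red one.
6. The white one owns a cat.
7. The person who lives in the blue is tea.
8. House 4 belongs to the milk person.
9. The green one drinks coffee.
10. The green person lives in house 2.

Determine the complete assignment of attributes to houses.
Solution:

House | Pet | Color | Team | Drink
----------------------------------
  1   | dog | blue | Gamma | tea
  2   | fish | green | Beta | coffee
  3   | bird | red | Delta | juice
  4   | cat | white | Alpha | milk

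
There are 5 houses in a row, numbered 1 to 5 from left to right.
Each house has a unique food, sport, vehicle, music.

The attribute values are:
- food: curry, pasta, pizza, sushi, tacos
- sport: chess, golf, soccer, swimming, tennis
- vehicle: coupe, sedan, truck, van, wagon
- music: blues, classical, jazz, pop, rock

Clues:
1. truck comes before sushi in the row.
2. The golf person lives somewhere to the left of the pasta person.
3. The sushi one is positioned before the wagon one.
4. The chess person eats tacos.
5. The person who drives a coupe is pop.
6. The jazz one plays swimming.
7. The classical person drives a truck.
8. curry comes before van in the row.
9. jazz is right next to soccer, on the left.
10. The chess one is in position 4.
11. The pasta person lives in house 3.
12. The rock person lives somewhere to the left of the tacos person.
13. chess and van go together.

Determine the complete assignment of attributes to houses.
Solution:

House | Food | Sport | Vehicle | Music
--------------------------------------
  1   | curry | golf | truck | classical
  2   | sushi | swimming | sedan | jazz
  3   | pasta | soccer | wagon | rock
  4   | tacos | chess | van | blues
  5   | pizza | tennis | coupe | pop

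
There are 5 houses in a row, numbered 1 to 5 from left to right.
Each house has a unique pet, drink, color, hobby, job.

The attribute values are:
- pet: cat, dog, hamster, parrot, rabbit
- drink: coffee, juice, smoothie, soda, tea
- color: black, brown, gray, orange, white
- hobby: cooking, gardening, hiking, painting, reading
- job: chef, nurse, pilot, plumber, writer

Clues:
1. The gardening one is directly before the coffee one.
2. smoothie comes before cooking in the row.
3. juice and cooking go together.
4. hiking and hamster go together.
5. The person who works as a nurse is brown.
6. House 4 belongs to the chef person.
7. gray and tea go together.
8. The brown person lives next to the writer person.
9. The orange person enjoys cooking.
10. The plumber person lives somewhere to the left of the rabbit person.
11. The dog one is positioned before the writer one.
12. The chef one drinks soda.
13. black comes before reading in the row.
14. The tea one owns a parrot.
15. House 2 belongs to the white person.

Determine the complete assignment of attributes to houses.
Solution:

House | Pet | Drink | Color | Hobby | Job
-----------------------------------------
  1   | dog | smoothie | brown | gardening | nurse
  2   | hamster | coffee | white | hiking | writer
  3   | cat | juice | orange | cooking | plumber
  4   | rabbit | soda | black | painting | chef
  5   | parrot | tea | gray | reading | pilot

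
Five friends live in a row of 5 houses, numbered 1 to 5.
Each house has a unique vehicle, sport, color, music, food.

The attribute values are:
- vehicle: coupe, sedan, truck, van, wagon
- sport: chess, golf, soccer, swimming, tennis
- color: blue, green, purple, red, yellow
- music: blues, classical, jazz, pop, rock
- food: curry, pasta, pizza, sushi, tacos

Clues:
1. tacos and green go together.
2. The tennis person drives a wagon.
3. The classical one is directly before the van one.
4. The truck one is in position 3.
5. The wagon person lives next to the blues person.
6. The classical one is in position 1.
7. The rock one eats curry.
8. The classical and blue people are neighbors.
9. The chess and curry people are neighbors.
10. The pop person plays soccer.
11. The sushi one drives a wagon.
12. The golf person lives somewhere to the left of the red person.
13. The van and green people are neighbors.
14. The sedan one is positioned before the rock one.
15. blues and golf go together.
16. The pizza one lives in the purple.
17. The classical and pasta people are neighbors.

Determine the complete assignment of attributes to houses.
Solution:

House | Vehicle | Sport | Color | Music | Food
----------------------------------------------
  1   | wagon | tennis | yellow | classical | sushi
  2   | van | golf | blue | blues | pasta
  3   | truck | soccer | green | pop | tacos
  4   | sedan | chess | purple | jazz | pizza
  5   | coupe | swimming | red | rock | curry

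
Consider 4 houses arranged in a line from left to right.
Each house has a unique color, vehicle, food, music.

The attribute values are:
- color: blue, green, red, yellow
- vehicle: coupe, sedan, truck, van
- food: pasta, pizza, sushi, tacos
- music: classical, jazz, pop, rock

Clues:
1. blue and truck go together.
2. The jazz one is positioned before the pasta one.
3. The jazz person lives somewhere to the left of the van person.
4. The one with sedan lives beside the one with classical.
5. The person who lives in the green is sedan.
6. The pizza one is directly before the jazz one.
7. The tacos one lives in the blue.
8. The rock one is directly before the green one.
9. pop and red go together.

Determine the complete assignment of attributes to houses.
Solution:

House | Color | Vehicle | Food | Music
--------------------------------------
  1   | yellow | coupe | pizza | rock
  2   | green | sedan | sushi | jazz
  3   | blue | truck | tacos | classical
  4   | red | van | pasta | pop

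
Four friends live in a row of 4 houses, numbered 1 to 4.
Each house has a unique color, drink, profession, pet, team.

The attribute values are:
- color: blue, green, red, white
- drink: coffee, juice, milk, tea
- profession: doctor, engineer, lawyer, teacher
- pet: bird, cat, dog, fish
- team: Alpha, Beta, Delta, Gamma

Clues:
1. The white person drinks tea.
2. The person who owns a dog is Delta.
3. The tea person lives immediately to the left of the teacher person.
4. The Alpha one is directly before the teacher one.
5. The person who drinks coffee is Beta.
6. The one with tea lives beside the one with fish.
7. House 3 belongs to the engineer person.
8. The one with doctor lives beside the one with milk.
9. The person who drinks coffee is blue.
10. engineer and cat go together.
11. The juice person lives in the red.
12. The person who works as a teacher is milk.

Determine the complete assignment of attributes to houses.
Solution:

House | Color | Drink | Profession | Pet | Team
-----------------------------------------------
  1   | white | tea | doctor | bird | Alpha
  2   | green | milk | teacher | fish | Gamma
  3   | blue | coffee | engineer | cat | Beta
  4   | red | juice | lawyer | dog | Delta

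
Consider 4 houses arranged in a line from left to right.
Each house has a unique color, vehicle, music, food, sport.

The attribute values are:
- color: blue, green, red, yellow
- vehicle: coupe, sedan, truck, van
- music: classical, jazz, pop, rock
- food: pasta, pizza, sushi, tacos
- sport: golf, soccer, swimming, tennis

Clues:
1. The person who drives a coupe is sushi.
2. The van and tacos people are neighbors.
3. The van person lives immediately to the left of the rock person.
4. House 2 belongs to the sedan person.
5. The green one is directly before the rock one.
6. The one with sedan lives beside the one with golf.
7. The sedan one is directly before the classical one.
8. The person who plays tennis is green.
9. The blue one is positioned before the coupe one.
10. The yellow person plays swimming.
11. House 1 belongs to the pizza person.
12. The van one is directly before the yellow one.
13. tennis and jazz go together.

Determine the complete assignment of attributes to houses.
Solution:

House | Color | Vehicle | Music | Food | Sport
----------------------------------------------
  1   | green | van | jazz | pizza | tennis
  2   | yellow | sedan | rock | tacos | swimming
  3   | blue | truck | classical | pasta | golf
  4   | red | coupe | pop | sushi | soccer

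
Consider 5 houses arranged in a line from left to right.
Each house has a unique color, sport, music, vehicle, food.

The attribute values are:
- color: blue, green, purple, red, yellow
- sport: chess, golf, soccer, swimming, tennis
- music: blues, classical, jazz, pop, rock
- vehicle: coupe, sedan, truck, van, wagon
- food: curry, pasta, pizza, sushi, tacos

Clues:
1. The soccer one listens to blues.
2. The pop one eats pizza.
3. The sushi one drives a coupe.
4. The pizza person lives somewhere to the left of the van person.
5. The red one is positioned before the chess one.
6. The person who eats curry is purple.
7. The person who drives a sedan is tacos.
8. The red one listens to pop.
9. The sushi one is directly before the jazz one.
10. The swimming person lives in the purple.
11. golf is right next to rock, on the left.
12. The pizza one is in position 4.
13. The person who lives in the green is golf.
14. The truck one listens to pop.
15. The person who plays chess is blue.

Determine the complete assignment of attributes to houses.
Solution:

House | Color | Sport | Music | Vehicle | Food
----------------------------------------------
  1   | yellow | soccer | blues | coupe | sushi
  2   | green | golf | jazz | sedan | tacos
  3   | purple | swimming | rock | wagon | curry
  4   | red | tennis | pop | truck | pizza
  5   | blue | chess | classical | van | pasta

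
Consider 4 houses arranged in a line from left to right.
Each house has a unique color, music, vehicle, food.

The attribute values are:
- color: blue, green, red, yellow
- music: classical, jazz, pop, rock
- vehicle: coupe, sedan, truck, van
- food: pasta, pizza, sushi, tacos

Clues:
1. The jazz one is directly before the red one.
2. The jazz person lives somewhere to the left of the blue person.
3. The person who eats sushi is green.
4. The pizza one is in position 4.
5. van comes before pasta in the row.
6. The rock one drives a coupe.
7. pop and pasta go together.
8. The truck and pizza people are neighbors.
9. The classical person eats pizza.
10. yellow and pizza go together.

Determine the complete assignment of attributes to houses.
Solution:

House | Color | Music | Vehicle | Food
--------------------------------------
  1   | green | jazz | van | sushi
  2   | red | rock | coupe | tacos
  3   | blue | pop | truck | pasta
  4   | yellow | classical | sedan | pizza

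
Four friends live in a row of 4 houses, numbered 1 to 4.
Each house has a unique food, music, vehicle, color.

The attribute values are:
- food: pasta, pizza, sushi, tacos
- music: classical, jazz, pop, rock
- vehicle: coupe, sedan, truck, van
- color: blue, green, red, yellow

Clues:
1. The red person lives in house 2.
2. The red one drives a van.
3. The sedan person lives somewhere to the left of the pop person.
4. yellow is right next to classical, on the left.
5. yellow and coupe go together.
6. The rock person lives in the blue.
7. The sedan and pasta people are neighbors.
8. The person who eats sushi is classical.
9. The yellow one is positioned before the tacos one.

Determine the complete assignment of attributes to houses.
Solution:

House | Food | Music | Vehicle | Color
--------------------------------------
  1   | pizza | jazz | coupe | yellow
  2   | sushi | classical | van | red
  3   | tacos | rock | sedan | blue
  4   | pasta | pop | truck | green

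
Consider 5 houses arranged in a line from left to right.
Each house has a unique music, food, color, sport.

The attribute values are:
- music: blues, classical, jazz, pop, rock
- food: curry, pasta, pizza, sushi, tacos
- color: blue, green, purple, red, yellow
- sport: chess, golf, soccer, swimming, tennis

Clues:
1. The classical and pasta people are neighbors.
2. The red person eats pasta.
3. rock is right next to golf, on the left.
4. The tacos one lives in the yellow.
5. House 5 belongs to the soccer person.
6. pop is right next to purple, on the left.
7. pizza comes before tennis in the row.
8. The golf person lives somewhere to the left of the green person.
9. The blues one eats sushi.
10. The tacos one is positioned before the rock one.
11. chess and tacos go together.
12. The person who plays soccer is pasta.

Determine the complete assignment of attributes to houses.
Solution:

House | Music | Food | Color | Sport
------------------------------------
  1   | pop | tacos | yellow | chess
  2   | rock | pizza | purple | swimming
  3   | blues | sushi | blue | golf
  4   | classical | curry | green | tennis
  5   | jazz | pasta | red | soccer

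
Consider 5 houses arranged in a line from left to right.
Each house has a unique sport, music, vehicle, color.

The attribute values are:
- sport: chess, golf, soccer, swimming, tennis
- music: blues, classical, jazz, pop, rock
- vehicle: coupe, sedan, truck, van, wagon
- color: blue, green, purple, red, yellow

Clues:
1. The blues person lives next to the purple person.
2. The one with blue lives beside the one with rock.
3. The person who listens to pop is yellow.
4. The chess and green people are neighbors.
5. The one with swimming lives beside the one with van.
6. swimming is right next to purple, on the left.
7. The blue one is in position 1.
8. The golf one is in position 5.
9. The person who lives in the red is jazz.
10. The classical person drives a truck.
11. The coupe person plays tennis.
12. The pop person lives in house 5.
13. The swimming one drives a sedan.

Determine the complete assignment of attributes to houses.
Solution:

House | Sport | Music | Vehicle | Color
---------------------------------------
  1   | swimming | blues | sedan | blue
  2   | chess | rock | van | purple
  3   | soccer | classical | truck | green
  4   | tennis | jazz | coupe | red
  5   | golf | pop | wagon | yellow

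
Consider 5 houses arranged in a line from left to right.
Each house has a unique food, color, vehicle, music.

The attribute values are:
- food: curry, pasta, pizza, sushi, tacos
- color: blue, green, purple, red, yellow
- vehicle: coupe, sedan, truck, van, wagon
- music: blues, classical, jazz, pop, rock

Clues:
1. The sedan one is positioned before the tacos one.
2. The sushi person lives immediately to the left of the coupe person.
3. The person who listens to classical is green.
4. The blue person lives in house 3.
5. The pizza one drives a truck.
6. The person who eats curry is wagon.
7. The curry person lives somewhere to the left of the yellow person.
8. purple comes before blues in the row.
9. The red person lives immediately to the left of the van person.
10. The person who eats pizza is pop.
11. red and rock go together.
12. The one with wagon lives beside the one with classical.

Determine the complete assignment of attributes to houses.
Solution:

House | Food | Color | Vehicle | Music
--------------------------------------
  1   | curry | red | wagon | rock
  2   | pasta | green | van | classical
  3   | pizza | blue | truck | pop
  4   | sushi | purple | sedan | jazz
  5   | tacos | yellow | coupe | blues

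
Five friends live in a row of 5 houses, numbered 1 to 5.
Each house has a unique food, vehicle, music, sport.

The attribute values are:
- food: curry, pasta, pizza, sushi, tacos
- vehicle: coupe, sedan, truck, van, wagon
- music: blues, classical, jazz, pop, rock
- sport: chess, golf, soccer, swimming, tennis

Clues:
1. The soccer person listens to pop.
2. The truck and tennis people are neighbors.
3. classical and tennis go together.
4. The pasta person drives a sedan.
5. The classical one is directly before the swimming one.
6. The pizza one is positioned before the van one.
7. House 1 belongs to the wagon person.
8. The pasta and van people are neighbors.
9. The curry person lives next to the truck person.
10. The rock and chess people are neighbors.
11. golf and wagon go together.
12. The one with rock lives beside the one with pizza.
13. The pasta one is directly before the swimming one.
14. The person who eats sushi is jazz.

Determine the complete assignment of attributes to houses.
Solution:

House | Food | Vehicle | Music | Sport
--------------------------------------
  1   | curry | wagon | rock | golf
  2   | pizza | truck | blues | chess
  3   | pasta | sedan | classical | tennis
  4   | sushi | van | jazz | swimming
  5   | tacos | coupe | pop | soccer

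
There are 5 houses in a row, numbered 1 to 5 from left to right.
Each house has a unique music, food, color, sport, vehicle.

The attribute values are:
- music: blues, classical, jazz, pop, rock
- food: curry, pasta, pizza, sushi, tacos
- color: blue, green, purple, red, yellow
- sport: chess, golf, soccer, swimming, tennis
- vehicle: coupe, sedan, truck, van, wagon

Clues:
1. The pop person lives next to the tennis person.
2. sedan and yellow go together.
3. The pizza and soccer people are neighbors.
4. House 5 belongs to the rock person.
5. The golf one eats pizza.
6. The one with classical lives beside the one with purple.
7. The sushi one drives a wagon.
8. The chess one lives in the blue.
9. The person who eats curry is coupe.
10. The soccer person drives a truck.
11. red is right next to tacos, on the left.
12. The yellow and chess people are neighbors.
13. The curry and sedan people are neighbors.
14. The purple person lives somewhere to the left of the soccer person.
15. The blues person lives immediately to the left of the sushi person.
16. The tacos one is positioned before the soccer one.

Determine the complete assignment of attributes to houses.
Solution:

House | Music | Food | Color | Sport | Vehicle
----------------------------------------------
  1   | pop | curry | red | swimming | coupe
  2   | blues | tacos | yellow | tennis | sedan
  3   | classical | sushi | blue | chess | wagon
  4   | jazz | pizza | purple | golf | van
  5   | rock | pasta | green | soccer | truck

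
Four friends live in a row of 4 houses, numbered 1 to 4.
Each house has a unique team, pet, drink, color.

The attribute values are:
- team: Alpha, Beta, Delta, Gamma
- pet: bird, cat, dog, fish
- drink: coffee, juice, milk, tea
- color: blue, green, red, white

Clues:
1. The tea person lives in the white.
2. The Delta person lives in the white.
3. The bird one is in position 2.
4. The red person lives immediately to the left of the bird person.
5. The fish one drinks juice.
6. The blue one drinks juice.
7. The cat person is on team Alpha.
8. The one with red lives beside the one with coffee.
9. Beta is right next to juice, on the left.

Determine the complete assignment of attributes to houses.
Solution:

House | Team | Pet | Drink | Color
----------------------------------
  1   | Alpha | cat | milk | red
  2   | Beta | bird | coffee | green
  3   | Gamma | fish | juice | blue
  4   | Delta | dog | tea | white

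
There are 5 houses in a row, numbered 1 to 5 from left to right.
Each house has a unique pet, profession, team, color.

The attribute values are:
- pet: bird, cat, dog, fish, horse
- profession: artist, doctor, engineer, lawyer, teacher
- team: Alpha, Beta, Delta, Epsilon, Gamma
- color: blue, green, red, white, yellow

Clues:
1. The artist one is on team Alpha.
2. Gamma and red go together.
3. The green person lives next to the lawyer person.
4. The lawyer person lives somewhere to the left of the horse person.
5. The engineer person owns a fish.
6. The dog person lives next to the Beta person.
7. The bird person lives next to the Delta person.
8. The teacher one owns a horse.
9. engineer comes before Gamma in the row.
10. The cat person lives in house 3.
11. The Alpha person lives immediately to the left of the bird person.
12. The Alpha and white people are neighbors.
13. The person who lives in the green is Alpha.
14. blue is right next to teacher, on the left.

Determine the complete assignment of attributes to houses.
Solution:

House | Pet | Profession | Team | Color
---------------------------------------
  1   | dog | artist | Alpha | green
  2   | bird | lawyer | Beta | white
  3   | cat | doctor | Delta | yellow
  4   | fish | engineer | Epsilon | blue
  5   | horse | teacher | Gamma | red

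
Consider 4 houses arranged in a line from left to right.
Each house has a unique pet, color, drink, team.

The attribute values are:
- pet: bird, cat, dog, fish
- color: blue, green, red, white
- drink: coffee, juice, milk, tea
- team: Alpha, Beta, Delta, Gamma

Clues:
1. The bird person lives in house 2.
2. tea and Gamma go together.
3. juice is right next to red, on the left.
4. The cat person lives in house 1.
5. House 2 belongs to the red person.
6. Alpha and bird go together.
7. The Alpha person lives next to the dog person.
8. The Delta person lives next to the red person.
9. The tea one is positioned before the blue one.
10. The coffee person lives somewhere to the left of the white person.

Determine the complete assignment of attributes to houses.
Solution:

House | Pet | Color | Drink | Team
----------------------------------
  1   | cat | green | juice | Delta
  2   | bird | red | coffee | Alpha
  3   | dog | white | tea | Gamma
  4   | fish | blue | milk | Beta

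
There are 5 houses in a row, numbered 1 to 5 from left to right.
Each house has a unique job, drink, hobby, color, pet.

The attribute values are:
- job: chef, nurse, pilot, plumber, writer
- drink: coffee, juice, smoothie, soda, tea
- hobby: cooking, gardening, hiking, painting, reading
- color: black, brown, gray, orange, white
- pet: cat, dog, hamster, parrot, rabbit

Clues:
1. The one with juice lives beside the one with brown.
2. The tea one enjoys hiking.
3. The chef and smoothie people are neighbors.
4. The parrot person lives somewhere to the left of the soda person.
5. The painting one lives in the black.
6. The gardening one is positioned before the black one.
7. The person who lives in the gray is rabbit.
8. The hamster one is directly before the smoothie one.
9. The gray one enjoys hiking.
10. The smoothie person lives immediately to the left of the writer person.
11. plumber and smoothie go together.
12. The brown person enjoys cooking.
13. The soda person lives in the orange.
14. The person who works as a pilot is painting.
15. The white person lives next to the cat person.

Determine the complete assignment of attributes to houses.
Solution:

House | Job | Drink | Hobby | Color | Pet
-----------------------------------------
  1   | chef | juice | gardening | white | hamster
  2   | plumber | smoothie | cooking | brown | cat
  3   | writer | tea | hiking | gray | rabbit
  4   | pilot | coffee | painting | black | parrot
  5   | nurse | soda | reading | orange | dog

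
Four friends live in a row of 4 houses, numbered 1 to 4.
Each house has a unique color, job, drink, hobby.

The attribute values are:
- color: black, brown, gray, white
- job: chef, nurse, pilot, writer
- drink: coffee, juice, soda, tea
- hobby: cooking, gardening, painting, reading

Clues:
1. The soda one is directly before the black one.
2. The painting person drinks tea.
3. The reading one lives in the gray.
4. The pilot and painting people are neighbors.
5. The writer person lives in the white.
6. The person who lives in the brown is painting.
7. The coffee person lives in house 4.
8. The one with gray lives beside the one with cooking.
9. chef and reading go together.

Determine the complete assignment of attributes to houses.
Solution:

House | Color | Job | Drink | Hobby
-----------------------------------
  1   | gray | chef | soda | reading
  2   | black | pilot | juice | cooking
  3   | brown | nurse | tea | painting
  4   | white | writer | coffee | gardening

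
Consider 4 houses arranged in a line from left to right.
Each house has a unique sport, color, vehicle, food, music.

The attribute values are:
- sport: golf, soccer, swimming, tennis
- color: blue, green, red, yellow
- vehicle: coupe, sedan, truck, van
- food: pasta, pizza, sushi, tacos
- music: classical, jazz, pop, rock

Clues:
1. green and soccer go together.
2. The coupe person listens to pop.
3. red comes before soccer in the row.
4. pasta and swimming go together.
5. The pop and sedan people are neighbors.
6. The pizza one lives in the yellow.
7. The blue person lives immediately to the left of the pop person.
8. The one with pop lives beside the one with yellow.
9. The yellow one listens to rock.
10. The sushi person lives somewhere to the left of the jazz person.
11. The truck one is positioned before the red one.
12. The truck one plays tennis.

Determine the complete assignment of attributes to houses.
Solution:

House | Sport | Color | Vehicle | Food | Music
----------------------------------------------
  1   | tennis | blue | truck | sushi | classical
  2   | swimming | red | coupe | pasta | pop
  3   | golf | yellow | sedan | pizza | rock
  4   | soccer | green | van | tacos | jazz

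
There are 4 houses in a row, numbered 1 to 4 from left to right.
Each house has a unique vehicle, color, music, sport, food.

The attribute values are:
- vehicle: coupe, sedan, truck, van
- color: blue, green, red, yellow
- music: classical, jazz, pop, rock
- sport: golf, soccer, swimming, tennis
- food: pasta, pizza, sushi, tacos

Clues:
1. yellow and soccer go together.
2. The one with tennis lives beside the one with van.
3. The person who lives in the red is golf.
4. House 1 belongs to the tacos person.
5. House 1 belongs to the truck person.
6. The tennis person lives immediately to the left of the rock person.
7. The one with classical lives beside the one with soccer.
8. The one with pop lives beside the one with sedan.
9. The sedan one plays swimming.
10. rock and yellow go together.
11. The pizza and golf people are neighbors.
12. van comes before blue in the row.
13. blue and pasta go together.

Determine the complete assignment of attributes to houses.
Solution:

House | Vehicle | Color | Music | Sport | Food
----------------------------------------------
  1   | truck | green | classical | tennis | tacos
  2   | van | yellow | rock | soccer | pizza
  3   | coupe | red | pop | golf | sushi
  4   | sedan | blue | jazz | swimming | pasta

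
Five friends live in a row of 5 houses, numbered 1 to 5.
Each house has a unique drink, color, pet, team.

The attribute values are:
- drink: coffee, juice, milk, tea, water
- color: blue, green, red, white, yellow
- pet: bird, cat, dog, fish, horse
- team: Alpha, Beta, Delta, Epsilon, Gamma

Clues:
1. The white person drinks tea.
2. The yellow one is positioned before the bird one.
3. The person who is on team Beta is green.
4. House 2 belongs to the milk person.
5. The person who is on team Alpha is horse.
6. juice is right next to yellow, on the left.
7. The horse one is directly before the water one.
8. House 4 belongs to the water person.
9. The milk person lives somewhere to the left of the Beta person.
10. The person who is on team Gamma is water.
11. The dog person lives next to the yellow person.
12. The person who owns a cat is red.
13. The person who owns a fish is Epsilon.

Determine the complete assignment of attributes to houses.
Solution:

House | Drink | Color | Pet | Team
----------------------------------
  1   | juice | blue | dog | Delta
  2   | milk | yellow | fish | Epsilon
  3   | tea | white | horse | Alpha
  4   | water | red | cat | Gamma
  5   | coffee | green | bird | Beta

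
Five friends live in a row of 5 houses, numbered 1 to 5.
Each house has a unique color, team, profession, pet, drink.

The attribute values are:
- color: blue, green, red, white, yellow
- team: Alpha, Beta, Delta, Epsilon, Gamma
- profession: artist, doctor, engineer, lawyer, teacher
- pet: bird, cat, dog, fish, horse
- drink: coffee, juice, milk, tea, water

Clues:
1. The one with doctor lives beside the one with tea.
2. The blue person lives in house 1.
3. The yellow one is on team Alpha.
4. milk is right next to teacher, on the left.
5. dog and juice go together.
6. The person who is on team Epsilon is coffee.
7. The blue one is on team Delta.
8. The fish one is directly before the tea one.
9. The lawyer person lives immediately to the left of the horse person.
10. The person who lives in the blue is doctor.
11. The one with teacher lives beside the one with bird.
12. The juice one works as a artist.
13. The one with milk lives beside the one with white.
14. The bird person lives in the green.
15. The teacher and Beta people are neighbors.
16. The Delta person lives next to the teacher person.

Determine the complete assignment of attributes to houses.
Solution:

House | Color | Team | Profession | Pet | Drink
-----------------------------------------------
  1   | blue | Delta | doctor | fish | milk
  2   | white | Gamma | teacher | cat | tea
  3   | green | Beta | lawyer | bird | water
  4   | red | Epsilon | engineer | horse | coffee
  5   | yellow | Alpha | artist | dog | juice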